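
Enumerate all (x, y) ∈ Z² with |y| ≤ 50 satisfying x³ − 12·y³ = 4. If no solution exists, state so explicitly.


The equation is x³ - 12y³ = 4. For fixed y, x³ = 12·y³ + 4, so a solution requires the RHS to be a perfect cube.
Strategy: iterate y from -50 to 50, compute RHS = 12·y³ + 4, and check whether it is a (positive or negative) perfect cube.
Check small values of y:
  y = 0: RHS = 4 is not a perfect cube.
  y = 1: RHS = 16 is not a perfect cube.
  y = -1: RHS = -8 = (-2)³ ⇒ x = -2 works.
  y = 2: RHS = 100 is not a perfect cube.
  y = -2: RHS = -92 is not a perfect cube.
  y = 3: RHS = 328 is not a perfect cube.
  y = -3: RHS = -320 is not a perfect cube.
Continuing the search up to |y| = 50 finds no further solutions beyond those listed.
Collected solutions: (-2, -1).

Solutions (with |y| ≤ 50): (-2, -1).


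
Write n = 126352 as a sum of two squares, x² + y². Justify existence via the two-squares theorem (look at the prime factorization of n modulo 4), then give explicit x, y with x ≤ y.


Step 1: Factor n = 126352 = 2^4 · 53 · 149.
Step 2: Check the mod-4 condition on each prime factor: 2 = 2 (special); 53 ≡ 1 (mod 4), exponent 1; 149 ≡ 1 (mod 4), exponent 1.
All primes ≡ 3 (mod 4) appear to even exponent (or don't appear), so by the two-squares theorem n IS expressible as a sum of two squares.
Step 3: Build a representation. Group n = k² · m with k = 4 and m = 53 · 149 = 7897 (a product of primes ≡ 1 (mod 4)); a representation of m scales to one of n via (k·x)² + (k·y)² = k²(x² + y²). Each prime p ≡ 1 (mod 4) is itself a sum of two squares; find a² by testing p − a² for a perfect square:
  53: 53 − 1² = 52, 53 − 2² = 49 = 7² ⇒ 53 = 2² + 7².
  149: 149 − 1² = 148, 149 − 2² = 145, 149 − 3² = 140, 149 − 4² = 133, 149 − 5² = 124, 149 − 6² = 113, 149 − 7² = 100 = 10² ⇒ 149 = 7² + 10².
  Combine using the Brahmagupta–Fibonacci identity (a² + b²)(c² + d²) = (ac − bd)² + (ad + bc)² = (ac + bd)² + (ad − bc)²:
  53 · 149 = 7897: from (2² + 7²)(7² + 10²), take (2·7 − 7·10, 2·10 + 7·7) = (14 − 70, 20 + 49) = (-56, 69); dropping signs (only squares matter) gives (56, 69); check 56² + 69² = 3136 + 4761 = 7897 ✓.
  Scale by k = 4: (4·56, 4·69) = (224, 276).
Step 4: Order so x ≤ y and verify: 224² + 276² = 50176 + 76176 = 126352 = n. ✓

n = 126352 = 224² + 276² (one valid representation with x ≤ y).


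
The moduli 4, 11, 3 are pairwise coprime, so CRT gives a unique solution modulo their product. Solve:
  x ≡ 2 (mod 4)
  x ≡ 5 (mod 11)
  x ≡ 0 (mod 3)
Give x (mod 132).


Moduli 4, 11, 3 are pairwise coprime; by CRT there is a unique solution modulo M = 4 · 11 · 3 = 132.
Solve pairwise, accumulating the modulus:
  Start with x ≡ 2 (mod 4).
  Combine with x ≡ 5 (mod 11): since gcd(4, 11) = 1, we get a unique residue mod 44.
    Write x = 2 + 4·t and substitute into x ≡ 5 (mod 11): 4·t ≡ 5 − 2 = 3 (mod 11).
    The inverse of 4 mod 11 is 3 (since 4·3 = 12 = 1·11 + 1), so t ≡ 3·3 = 9 ≡ 9 (mod 11).
    Then x = 2 + 4·9 = 38, valid modulo lcm(4, 11) = 44: x ≡ 38 (mod 44).
  Combine with x ≡ 0 (mod 3): since gcd(44, 3) = 1, we get a unique residue mod 132.
    Write x = 38 + 44·t and substitute into x ≡ 0 (mod 3): 44·t ≡ 0 − 38 = -38 (mod 3).
    Reduce coefficients mod 3: 2·t ≡ 1 (mod 3).
    The inverse of 2 mod 3 is 2 (since 2·2 = 4 = 1·3 + 1), so t ≡ 2·1 = 2 ≡ 2 (mod 3).
    Then x = 38 + 44·2 = 126, valid modulo lcm(44, 3) = 132: x ≡ 126 (mod 132).
Verify: 126 mod 4 = 2 ✓, 126 mod 11 = 5 ✓, 126 mod 3 = 0 ✓.

x ≡ 126 (mod 132).


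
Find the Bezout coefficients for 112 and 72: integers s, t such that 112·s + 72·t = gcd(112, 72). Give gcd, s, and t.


Euclidean algorithm on (112, 72) — divide until remainder is 0:
  112 = 1 · 72 + 40
  72 = 1 · 40 + 32
  40 = 1 · 32 + 8
  32 = 4 · 8 + 0
gcd(112, 72) = 8.
Track Bezout coefficients alongside the remainders: start with r₀ = 112 = a·1 + b·0 (s = 1, t = 0) and r₁ = 72 = a·0 + b·1 (s = 0, t = 1); each new remainder r_{k+1} = r_{k-1} − q_k·r_k inherits s_{k+1} = s_{k-1} − q_k·s_k, t_{k+1} = t_{k-1} − q_k·t_k, so r_k = a·s_k + b·t_k at every step:
  q = 1: r = 40, s = 1 − 1·0 = 1, t = 0 − 1·1 = -1  (check: 112·1 + 72·(-1) = 40)
  q = 1: r = 32, s = 0 − 1·1 = -1, t = 1 − 1·(-1) = 2  (check: 112·(-1) + 72·2 = 32)
  q = 1: r = 8, s = 1 − 1·(-1) = 2, t = -1 − 1·2 = -3  (check: 112·2 + 72·(-3) = 8)
The row with r = 8 (the gcd) gives the Bezout coefficients s = 2, t = -3.
Result: 112 · (2) + 72 · (-3) = 8.

gcd(112, 72) = 8; s = 2, t = -3 (check: 112·2 + 72·(-3) = 8).


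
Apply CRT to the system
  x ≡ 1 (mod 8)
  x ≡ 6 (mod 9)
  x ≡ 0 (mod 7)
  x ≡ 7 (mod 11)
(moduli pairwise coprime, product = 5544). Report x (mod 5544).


Product of moduli M = 8 · 9 · 7 · 11 = 5544.
Merge one congruence at a time:
  Start: x ≡ 1 (mod 8).
  Combine with x ≡ 6 (mod 9); new modulus lcm = 72.
    Write x = 1 + 8·t and substitute into x ≡ 6 (mod 9): 8·t ≡ 6 − 1 = 5 (mod 9).
    The inverse of 8 mod 9 is 8 (since 8·8 = 64 = 7·9 + 1), so t ≡ 8·5 = 40 ≡ 4 (mod 9).
    Then x = 1 + 8·4 = 33, valid modulo lcm(8, 9) = 72: x ≡ 33 (mod 72).
  Combine with x ≡ 0 (mod 7); new modulus lcm = 504.
    Write x = 33 + 72·t and substitute into x ≡ 0 (mod 7): 72·t ≡ 0 − 33 = -33 (mod 7).
    Reduce coefficients mod 7: 2·t ≡ 2 (mod 7).
    The inverse of 2 mod 7 is 4 (since 2·4 = 8 = 1·7 + 1), so t ≡ 4·2 = 8 ≡ 1 (mod 7).
    Then x = 33 + 72·1 = 105, valid modulo lcm(72, 7) = 504: x ≡ 105 (mod 504).
  Combine with x ≡ 7 (mod 11); new modulus lcm = 5544.
    Write x = 105 + 504·t and substitute into x ≡ 7 (mod 11): 504·t ≡ 7 − 105 = -98 (mod 11).
    Reduce coefficients mod 11: 9·t ≡ 1 (mod 11).
    The inverse of 9 mod 11 is 5 (since 9·5 = 45 = 4·11 + 1), so t ≡ 5·1 = 5 ≡ 5 (mod 11).
    Then x = 105 + 504·5 = 2625, valid modulo lcm(504, 11) = 5544: x ≡ 2625 (mod 5544).
Verify against each original: 2625 mod 8 = 1, 2625 mod 9 = 6, 2625 mod 7 = 0, 2625 mod 11 = 7.

x ≡ 2625 (mod 5544).


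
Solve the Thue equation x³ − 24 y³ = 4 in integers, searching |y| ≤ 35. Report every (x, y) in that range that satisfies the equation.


The equation is x³ - 24y³ = 4. For fixed y, x³ = 24·y³ + 4, so a solution requires the RHS to be a perfect cube.
Strategy: iterate y from -35 to 35, compute RHS = 24·y³ + 4, and check whether it is a (positive or negative) perfect cube.
Check small values of y:
  y = 0: RHS = 4 is not a perfect cube.
  y = 1: RHS = 28 is not a perfect cube.
  y = -1: RHS = -20 is not a perfect cube.
  y = 2: RHS = 196 is not a perfect cube.
  y = -2: RHS = -188 is not a perfect cube.
  y = 3: RHS = 652 is not a perfect cube.
  y = -3: RHS = -644 is not a perfect cube.
Continuing the search up to |y| = 35 finds no solutions either.
No (x, y) in the scanned range satisfies the equation.

No integer solutions with |y| ≤ 35.


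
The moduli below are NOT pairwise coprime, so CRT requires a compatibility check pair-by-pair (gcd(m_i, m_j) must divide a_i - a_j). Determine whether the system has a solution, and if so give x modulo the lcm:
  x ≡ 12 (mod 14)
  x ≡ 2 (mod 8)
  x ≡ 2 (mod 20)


Moduli 14, 8, 20 are not pairwise coprime, so CRT works modulo lcm(m_i) when all pairwise compatibility conditions hold.
Pairwise compatibility: gcd(m_i, m_j) must divide a_i - a_j for every pair.
Merge one congruence at a time:
  Start: x ≡ 12 (mod 14).
  Combine with x ≡ 2 (mod 8): gcd(14, 8) = 2; 2 - 12 = -10, which IS divisible by 2, so compatible.
    Write x = 12 + 14·t and substitute into x ≡ 2 (mod 8): 14·t ≡ 2 − 12 = -10 (mod 8).
    Divide the congruence (and modulus) by g = 2: 7·t ≡ -5 (mod 4).
    Reduce coefficients mod 4: 3·t ≡ 3 (mod 4).
    The inverse of 3 mod 4 is 3 (since 3·3 = 9 = 2·4 + 1), so t ≡ 3·3 = 9 ≡ 1 (mod 4).
    Then x = 12 + 14·1 = 26, valid modulo lcm(14, 8) = 56: x ≡ 26 (mod 56).
  Combine with x ≡ 2 (mod 20): gcd(56, 20) = 4; 2 - 26 = -24, which IS divisible by 4, so compatible.
    Write x = 26 + 56·t and substitute into x ≡ 2 (mod 20): 56·t ≡ 2 − 26 = -24 (mod 20).
    Divide the congruence (and modulus) by g = 4: 14·t ≡ -6 (mod 5).
    Reduce coefficients mod 5: 4·t ≡ 4 (mod 5).
    The inverse of 4 mod 5 is 4 (since 4·4 = 16 = 3·5 + 1), so t ≡ 4·4 = 16 ≡ 1 (mod 5).
    Then x = 26 + 56·1 = 82, valid modulo lcm(56, 20) = 280: x ≡ 82 (mod 280).
Verify: 82 mod 14 = 12, 82 mod 8 = 2, 82 mod 20 = 2.

x ≡ 82 (mod 280).


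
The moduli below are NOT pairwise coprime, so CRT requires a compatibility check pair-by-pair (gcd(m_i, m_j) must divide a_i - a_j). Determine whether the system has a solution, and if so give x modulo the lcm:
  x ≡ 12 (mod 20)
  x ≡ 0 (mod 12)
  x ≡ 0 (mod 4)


Moduli 20, 12, 4 are not pairwise coprime, so CRT works modulo lcm(m_i) when all pairwise compatibility conditions hold.
Pairwise compatibility: gcd(m_i, m_j) must divide a_i - a_j for every pair.
Merge one congruence at a time:
  Start: x ≡ 12 (mod 20).
  Combine with x ≡ 0 (mod 12): gcd(20, 12) = 4; 0 - 12 = -12, which IS divisible by 4, so compatible.
    Write x = 12 + 20·t and substitute into x ≡ 0 (mod 12): 20·t ≡ 0 − 12 = -12 (mod 12).
    Divide the congruence (and modulus) by g = 4: 5·t ≡ -3 (mod 3).
    Reduce coefficients mod 3: 2·t ≡ 0 (mod 3).
    The inverse of 2 mod 3 is 2 (since 2·2 = 4 = 1·3 + 1), so t ≡ 2·0 = 0 ≡ 0 (mod 3).
    Then x = 12 + 20·0 = 12, valid modulo lcm(20, 12) = 60: x ≡ 12 (mod 60).
  Combine with x ≡ 0 (mod 4): gcd(60, 4) = 4; 0 - 12 = -12, which IS divisible by 4, so compatible.
    Write x = 12 + 60·t and substitute into x ≡ 0 (mod 4): 60·t ≡ 0 − 12 = -12 (mod 4).
    Divide the congruence (and modulus) by g = 4: 15·t ≡ -3 (mod 1).
    Modulo 1 every t works; take t = 0.
    Then x = 12 + 60·0 = 12, valid modulo lcm(60, 4) = 60: x ≡ 12 (mod 60).
Verify: 12 mod 20 = 12, 12 mod 12 = 0, 12 mod 4 = 0.

x ≡ 12 (mod 60).


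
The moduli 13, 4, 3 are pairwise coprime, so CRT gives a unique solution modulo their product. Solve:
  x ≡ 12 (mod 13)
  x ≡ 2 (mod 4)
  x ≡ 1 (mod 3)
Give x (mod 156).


Moduli 13, 4, 3 are pairwise coprime; by CRT there is a unique solution modulo M = 13 · 4 · 3 = 156.
Solve pairwise, accumulating the modulus:
  Start with x ≡ 12 (mod 13).
  Combine with x ≡ 2 (mod 4): since gcd(13, 4) = 1, we get a unique residue mod 52.
    Write x = 12 + 13·t and substitute into x ≡ 2 (mod 4): 13·t ≡ 2 − 12 = -10 (mod 4).
    Reduce coefficients mod 4: 1·t ≡ 2 (mod 4).
    So t ≡ 2 (mod 4).
    Then x = 12 + 13·2 = 38, valid modulo lcm(13, 4) = 52: x ≡ 38 (mod 52).
  Combine with x ≡ 1 (mod 3): since gcd(52, 3) = 1, we get a unique residue mod 156.
    Write x = 38 + 52·t and substitute into x ≡ 1 (mod 3): 52·t ≡ 1 − 38 = -37 (mod 3).
    Reduce coefficients mod 3: 1·t ≡ 2 (mod 3).
    So t ≡ 2 (mod 3).
    Then x = 38 + 52·2 = 142, valid modulo lcm(52, 3) = 156: x ≡ 142 (mod 156).
Verify: 142 mod 13 = 12 ✓, 142 mod 4 = 2 ✓, 142 mod 3 = 1 ✓.

x ≡ 142 (mod 156).


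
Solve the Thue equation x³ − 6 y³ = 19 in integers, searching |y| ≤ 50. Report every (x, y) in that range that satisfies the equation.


The equation is x³ - 6y³ = 19. For fixed y, x³ = 6·y³ + 19, so a solution requires the RHS to be a perfect cube.
Strategy: iterate y from -50 to 50, compute RHS = 6·y³ + 19, and check whether it is a (positive or negative) perfect cube.
Check small values of y:
  y = 0: RHS = 19 is not a perfect cube.
  y = 1: RHS = 25 is not a perfect cube.
  y = -1: RHS = 13 is not a perfect cube.
  y = 2: RHS = 67 is not a perfect cube.
  y = -2: RHS = -29 is not a perfect cube.
  y = 3: RHS = 181 is not a perfect cube.
  y = -3: RHS = -143 is not a perfect cube.
Continuing the search up to |y| = 50 finds no solutions either.
No (x, y) in the scanned range satisfies the equation.

No integer solutions with |y| ≤ 50.


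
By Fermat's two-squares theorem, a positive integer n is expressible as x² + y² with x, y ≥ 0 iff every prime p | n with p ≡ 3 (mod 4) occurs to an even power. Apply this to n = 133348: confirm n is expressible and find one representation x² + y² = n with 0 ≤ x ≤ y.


Step 1: Factor n = 133348 = 2^2 · 17 · 37 · 53.
Step 2: Check the mod-4 condition on each prime factor: 2 = 2 (special); 17 ≡ 1 (mod 4), exponent 1; 37 ≡ 1 (mod 4), exponent 1; 53 ≡ 1 (mod 4), exponent 1.
All primes ≡ 3 (mod 4) appear to even exponent (or don't appear), so by the two-squares theorem n IS expressible as a sum of two squares.
Step 3: Build a representation. Group n = k² · m with k = 2 and m = 17 · 37 · 53 = 33337 (a product of primes ≡ 1 (mod 4)); a representation of m scales to one of n via (k·x)² + (k·y)² = k²(x² + y²). Each prime p ≡ 1 (mod 4) is itself a sum of two squares; find a² by testing p − a² for a perfect square:
  17: 17 − 1² = 16 = 4² ⇒ 17 = 1² + 4².
  37: 37 − 1² = 36 = 6² ⇒ 37 = 1² + 6².
  53: 53 − 1² = 52, 53 − 2² = 49 = 7² ⇒ 53 = 2² + 7².
  Combine using the Brahmagupta–Fibonacci identity (a² + b²)(c² + d²) = (ac − bd)² + (ad + bc)² = (ac + bd)² + (ad − bc)²:
  17 · 37 = 629: from (1² + 4²)(1² + 6²), take (1·1 − 4·6, 1·6 + 4·1) = (1 − 24, 6 + 4) = (-23, 10); dropping signs (only squares matter) gives (23, 10); check 23² + 10² = 529 + 100 = 629 ✓.
  629 · 53 = 33337: from (23² + 10²)(2² + 7²), take (23·2 − 10·7, 23·7 + 10·2) = (46 − 70, 161 + 20) = (-24, 181); dropping signs (only squares matter) gives (24, 181); check 24² + 181² = 576 + 32761 = 33337 ✓.
  Scale by k = 2: (2·24, 2·181) = (48, 362).
Step 4: Order so x ≤ y and verify: 48² + 362² = 2304 + 131044 = 133348 = n. ✓

n = 133348 = 48² + 362² (one valid representation with x ≤ y).


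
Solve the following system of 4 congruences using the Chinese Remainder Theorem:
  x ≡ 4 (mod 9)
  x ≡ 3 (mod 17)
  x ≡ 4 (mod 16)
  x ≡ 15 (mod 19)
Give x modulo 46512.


Product of moduli M = 9 · 17 · 16 · 19 = 46512.
Merge one congruence at a time:
  Start: x ≡ 4 (mod 9).
  Combine with x ≡ 3 (mod 17); new modulus lcm = 153.
    Write x = 4 + 9·t and substitute into x ≡ 3 (mod 17): 9·t ≡ 3 − 4 = -1 (mod 17).
    Reduce coefficients mod 17: 9·t ≡ 16 (mod 17).
    The inverse of 9 mod 17 is 2 (since 9·2 = 18 = 1·17 + 1), so t ≡ 2·16 = 32 ≡ 15 (mod 17).
    Then x = 4 + 9·15 = 139, valid modulo lcm(9, 17) = 153: x ≡ 139 (mod 153).
  Combine with x ≡ 4 (mod 16); new modulus lcm = 2448.
    Write x = 139 + 153·t and substitute into x ≡ 4 (mod 16): 153·t ≡ 4 − 139 = -135 (mod 16).
    Reduce coefficients mod 16: 9·t ≡ 9 (mod 16).
    The inverse of 9 mod 16 is 9 (since 9·9 = 81 = 5·16 + 1), so t ≡ 9·9 = 81 ≡ 1 (mod 16).
    Then x = 139 + 153·1 = 292, valid modulo lcm(153, 16) = 2448: x ≡ 292 (mod 2448).
  Combine with x ≡ 15 (mod 19); new modulus lcm = 46512.
    Write x = 292 + 2448·t and substitute into x ≡ 15 (mod 19): 2448·t ≡ 15 − 292 = -277 (mod 19).
    Reduce coefficients mod 19: 16·t ≡ 8 (mod 19).
    The inverse of 16 mod 19 is 6 (since 16·6 = 96 = 5·19 + 1), so t ≡ 6·8 = 48 ≡ 10 (mod 19).
    Then x = 292 + 2448·10 = 24772, valid modulo lcm(2448, 19) = 46512: x ≡ 24772 (mod 46512).
Verify against each original: 24772 mod 9 = 4, 24772 mod 17 = 3, 24772 mod 16 = 4, 24772 mod 19 = 15.

x ≡ 24772 (mod 46512).


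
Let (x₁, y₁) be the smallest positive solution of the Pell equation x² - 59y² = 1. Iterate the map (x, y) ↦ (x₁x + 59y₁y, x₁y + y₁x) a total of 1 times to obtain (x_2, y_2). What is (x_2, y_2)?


Step 1: Find the fundamental solution (x₁, y₁) of x² - 59y² = 1.
  Expand √59 as a continued fraction. a₀ = ⌊√59⌋ = 7; iterate m_{k+1} = d_k·a_k − m_k, d_{k+1} = (59 − m_{k+1}²)/d_k, a_{k+1} = ⌊(a₀ + m_{k+1})/d_{k+1}⌋ (starting m₀ = 0, d₀ = 1), with convergents p_k = a_k·p_{k-1} + p_{k-2}, q_k = a_k·q_{k-1} + q_{k-2} (p₋₁ = 1, q₋₁ = 0):
  k = 0: a₀ = 7; p₀/q₀ = 7/1; p₀² − 59·q₀² = 49 − 59 = -10.
  k = 1: m = 7, d = 10, a = ⌊(7 + 7)/10⌋ = 1; p/q = (1·7 + 1)/(1·1 + 0) = 8/1; p² − 59·q² = 64 − 59 = 5.
  k = 2: m = 3, d = 5, a = ⌊(7 + 3)/5⌋ = 2; p/q = (2·8 + 7)/(2·1 + 1) = 23/3; p² − 59·q² = 529 − 531 = -2.
  k = 3: m = 7, d = 2, a = ⌊(7 + 7)/2⌋ = 7; p/q = (7·23 + 8)/(7·3 + 1) = 169/22; p² − 59·q² = 28561 − 28556 = 5.
  k = 4: m = 7, d = 5, a = ⌊(7 + 7)/5⌋ = 2; p/q = (2·169 + 23)/(2·22 + 3) = 361/47; p² − 59·q² = 130321 − 130331 = -10.
  k = 5: m = 3, d = 10, a = ⌊(7 + 3)/10⌋ = 1; p/q = (1·361 + 169)/(1·47 + 22) = 530/69; p² − 59·q² = 280900 − 280899 = 1.
  The first convergent with p² − 59·q² = 1 gives the fundamental solution (x₁, y₁) = (530, 69).
Step 2: Apply the recurrence (x_{n+1}, y_{n+1}) = (x₁x_n + 59y₁y_n, x₁y_n + y₁x_n) repeatedly.
  From (x_1, y_1) = (530, 69): x_2 = 530·530 + 59·69·69 = 561799; y_2 = 530·69 + 69·530 = 73140.
Step 3: Verify x_2² - 59·y_2² = 315618116401 - 315618116400 = 1 (should be 1). ✓

(x_1, y_1) = (530, 69); (x_2, y_2) = (561799, 73140).


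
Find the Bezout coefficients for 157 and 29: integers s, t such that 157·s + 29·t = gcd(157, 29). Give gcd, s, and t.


Euclidean algorithm on (157, 29) — divide until remainder is 0:
  157 = 5 · 29 + 12
  29 = 2 · 12 + 5
  12 = 2 · 5 + 2
  5 = 2 · 2 + 1
  2 = 2 · 1 + 0
gcd(157, 29) = 1.
Track Bezout coefficients alongside the remainders: start with r₀ = 157 = a·1 + b·0 (s = 1, t = 0) and r₁ = 29 = a·0 + b·1 (s = 0, t = 1); each new remainder r_{k+1} = r_{k-1} − q_k·r_k inherits s_{k+1} = s_{k-1} − q_k·s_k, t_{k+1} = t_{k-1} − q_k·t_k, so r_k = a·s_k + b·t_k at every step:
  q = 5: r = 12, s = 1 − 5·0 = 1, t = 0 − 5·1 = -5  (check: 157·1 + 29·(-5) = 12)
  q = 2: r = 5, s = 0 − 2·1 = -2, t = 1 − 2·(-5) = 11  (check: 157·(-2) + 29·11 = 5)
  q = 2: r = 2, s = 1 − 2·(-2) = 5, t = -5 − 2·11 = -27  (check: 157·5 + 29·(-27) = 2)
  q = 2: r = 1, s = -2 − 2·5 = -12, t = 11 − 2·(-27) = 65  (check: 157·(-12) + 29·65 = 1)
The row with r = 1 (the gcd) gives the Bezout coefficients s = -12, t = 65.
Result: 157 · (-12) + 29 · (65) = 1.

gcd(157, 29) = 1; s = -12, t = 65 (check: 157·(-12) + 29·65 = 1).


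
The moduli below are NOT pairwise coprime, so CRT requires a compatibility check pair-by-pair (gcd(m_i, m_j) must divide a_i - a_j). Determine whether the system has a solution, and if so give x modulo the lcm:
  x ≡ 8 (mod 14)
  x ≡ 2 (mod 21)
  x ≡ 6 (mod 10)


Moduli 14, 21, 10 are not pairwise coprime, so CRT works modulo lcm(m_i) when all pairwise compatibility conditions hold.
Pairwise compatibility: gcd(m_i, m_j) must divide a_i - a_j for every pair.
Merge one congruence at a time:
  Start: x ≡ 8 (mod 14).
  Combine with x ≡ 2 (mod 21): gcd(14, 21) = 7, and 2 - 8 = -6 is NOT divisible by 7.
    ⇒ system is inconsistent (no integer solution).

No solution (the system is inconsistent).


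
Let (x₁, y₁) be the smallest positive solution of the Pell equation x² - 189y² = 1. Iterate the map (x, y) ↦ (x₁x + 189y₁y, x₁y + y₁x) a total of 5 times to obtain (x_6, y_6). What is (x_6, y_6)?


Step 1: Find the fundamental solution (x₁, y₁) of x² - 189y² = 1.
  Expand √189 as a continued fraction. a₀ = ⌊√189⌋ = 13; iterate m_{k+1} = d_k·a_k − m_k, d_{k+1} = (189 − m_{k+1}²)/d_k, a_{k+1} = ⌊(a₀ + m_{k+1})/d_{k+1}⌋ (starting m₀ = 0, d₀ = 1), with convergents p_k = a_k·p_{k-1} + p_{k-2}, q_k = a_k·q_{k-1} + q_{k-2} (p₋₁ = 1, q₋₁ = 0):
  k = 0: a₀ = 13; p₀/q₀ = 13/1; p₀² − 189·q₀² = 169 − 189 = -20.
  k = 1: m = 13, d = 20, a = ⌊(13 + 13)/20⌋ = 1; p/q = (1·13 + 1)/(1·1 + 0) = 14/1; p² − 189·q² = 196 − 189 = 7.
  k = 2: m = 7, d = 7, a = ⌊(13 + 7)/7⌋ = 2; p/q = (2·14 + 13)/(2·1 + 1) = 41/3; p² − 189·q² = 1681 − 1701 = -20.
  k = 3: m = 7, d = 20, a = ⌊(13 + 7)/20⌋ = 1; p/q = (1·41 + 14)/(1·3 + 1) = 55/4; p² − 189·q² = 3025 − 3024 = 1.
  The first convergent with p² − 189·q² = 1 gives the fundamental solution (x₁, y₁) = (55, 4).
Step 2: Apply the recurrence (x_{n+1}, y_{n+1}) = (x₁x_n + 189y₁y_n, x₁y_n + y₁x_n) repeatedly.
  From (x_1, y_1) = (55, 4): x_2 = 55·55 + 189·4·4 = 6049; y_2 = 55·4 + 4·55 = 440.
  From (x_2, y_2) = (6049, 440): x_3 = 55·6049 + 189·4·440 = 665335; y_3 = 55·440 + 4·6049 = 48396.
  From (x_3, y_3) = (665335, 48396): x_4 = 55·665335 + 189·4·48396 = 73180801; y_4 = 55·48396 + 4·665335 = 5323120.
  From (x_4, y_4) = (73180801, 5323120): x_5 = 55·73180801 + 189·4·5323120 = 8049222775; y_5 = 55·5323120 + 4·73180801 = 585494804.
  From (x_5, y_5) = (8049222775, 585494804): x_6 = 55·8049222775 + 189·4·585494804 = 885341324449; y_6 = 55·585494804 + 4·8049222775 = 64399105320.
Step 3: Verify x_6² - 189·y_6² = 783829260777109485153601 - 783829260777109485153600 = 1 (should be 1). ✓

(x_1, y_1) = (55, 4); (x_6, y_6) = (885341324449, 64399105320).


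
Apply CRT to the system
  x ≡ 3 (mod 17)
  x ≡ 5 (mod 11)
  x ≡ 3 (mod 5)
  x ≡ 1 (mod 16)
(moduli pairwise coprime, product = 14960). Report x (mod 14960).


Product of moduli M = 17 · 11 · 5 · 16 = 14960.
Merge one congruence at a time:
  Start: x ≡ 3 (mod 17).
  Combine with x ≡ 5 (mod 11); new modulus lcm = 187.
    Write x = 3 + 17·t and substitute into x ≡ 5 (mod 11): 17·t ≡ 5 − 3 = 2 (mod 11).
    Reduce coefficients mod 11: 6·t ≡ 2 (mod 11).
    The inverse of 6 mod 11 is 2 (since 6·2 = 12 = 1·11 + 1), so t ≡ 2·2 = 4 ≡ 4 (mod 11).
    Then x = 3 + 17·4 = 71, valid modulo lcm(17, 11) = 187: x ≡ 71 (mod 187).
  Combine with x ≡ 3 (mod 5); new modulus lcm = 935.
    Write x = 71 + 187·t and substitute into x ≡ 3 (mod 5): 187·t ≡ 3 − 71 = -68 (mod 5).
    Reduce coefficients mod 5: 2·t ≡ 2 (mod 5).
    The inverse of 2 mod 5 is 3 (since 2·3 = 6 = 1·5 + 1), so t ≡ 3·2 = 6 ≡ 1 (mod 5).
    Then x = 71 + 187·1 = 258, valid modulo lcm(187, 5) = 935: x ≡ 258 (mod 935).
  Combine with x ≡ 1 (mod 16); new modulus lcm = 14960.
    Write x = 258 + 935·t and substitute into x ≡ 1 (mod 16): 935·t ≡ 1 − 258 = -257 (mod 16).
    Reduce coefficients mod 16: 7·t ≡ 15 (mod 16).
    The inverse of 7 mod 16 is 7 (since 7·7 = 49 = 3·16 + 1), so t ≡ 7·15 = 105 ≡ 9 (mod 16).
    Then x = 258 + 935·9 = 8673, valid modulo lcm(935, 16) = 14960: x ≡ 8673 (mod 14960).
Verify against each original: 8673 mod 17 = 3, 8673 mod 11 = 5, 8673 mod 5 = 3, 8673 mod 16 = 1.

x ≡ 8673 (mod 14960).


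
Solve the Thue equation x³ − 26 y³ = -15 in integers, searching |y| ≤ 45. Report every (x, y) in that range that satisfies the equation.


The equation is x³ - 26y³ = -15. For fixed y, x³ = 26·y³ − 15, so a solution requires the RHS to be a perfect cube.
Strategy: iterate y from -45 to 45, compute RHS = 26·y³ − 15, and check whether it is a (positive or negative) perfect cube.
Check small values of y:
  y = 0: RHS = -15 is not a perfect cube.
  y = 1: RHS = 11 is not a perfect cube.
  y = -1: RHS = -41 is not a perfect cube.
  y = 2: RHS = 193 is not a perfect cube.
  y = -2: RHS = -223 is not a perfect cube.
  y = 3: RHS = 687 is not a perfect cube.
  y = -3: RHS = -717 is not a perfect cube.
Continuing the search up to |y| = 45 finds no solutions either.
No (x, y) in the scanned range satisfies the equation.

No integer solutions with |y| ≤ 45.


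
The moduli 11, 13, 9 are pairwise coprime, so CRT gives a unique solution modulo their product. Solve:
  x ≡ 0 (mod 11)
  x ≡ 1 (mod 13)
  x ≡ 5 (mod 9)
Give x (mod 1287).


Moduli 11, 13, 9 are pairwise coprime; by CRT there is a unique solution modulo M = 11 · 13 · 9 = 1287.
Solve pairwise, accumulating the modulus:
  Start with x ≡ 0 (mod 11).
  Combine with x ≡ 1 (mod 13): since gcd(11, 13) = 1, we get a unique residue mod 143.
    Write x = 0 + 11·t and substitute into x ≡ 1 (mod 13): 11·t ≡ 1 − 0 = 1 (mod 13).
    The inverse of 11 mod 13 is 6 (since 11·6 = 66 = 5·13 + 1), so t ≡ 6·1 = 6 ≡ 6 (mod 13).
    Then x = 0 + 11·6 = 66, valid modulo lcm(11, 13) = 143: x ≡ 66 (mod 143).
  Combine with x ≡ 5 (mod 9): since gcd(143, 9) = 1, we get a unique residue mod 1287.
    Write x = 66 + 143·t and substitute into x ≡ 5 (mod 9): 143·t ≡ 5 − 66 = -61 (mod 9).
    Reduce coefficients mod 9: 8·t ≡ 2 (mod 9).
    The inverse of 8 mod 9 is 8 (since 8·8 = 64 = 7·9 + 1), so t ≡ 8·2 = 16 ≡ 7 (mod 9).
    Then x = 66 + 143·7 = 1067, valid modulo lcm(143, 9) = 1287: x ≡ 1067 (mod 1287).
Verify: 1067 mod 11 = 0 ✓, 1067 mod 13 = 1 ✓, 1067 mod 9 = 5 ✓.

x ≡ 1067 (mod 1287).


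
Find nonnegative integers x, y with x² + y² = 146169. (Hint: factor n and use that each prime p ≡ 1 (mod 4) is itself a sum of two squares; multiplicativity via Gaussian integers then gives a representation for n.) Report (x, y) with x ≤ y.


Step 1: Factor n = 146169 = 3^2 · 109 · 149.
Step 2: Check the mod-4 condition on each prime factor: 3 ≡ 3 (mod 4), exponent 2 (must be even); 109 ≡ 1 (mod 4), exponent 1; 149 ≡ 1 (mod 4), exponent 1.
All primes ≡ 3 (mod 4) appear to even exponent (or don't appear), so by the two-squares theorem n IS expressible as a sum of two squares.
Step 3: Build a representation. Group n = k² · m with k = 3 and m = 109 · 149 = 16241 (a product of primes ≡ 1 (mod 4)); a representation of m scales to one of n via (k·x)² + (k·y)² = k²(x² + y²). Each prime p ≡ 1 (mod 4) is itself a sum of two squares; find a² by testing p − a² for a perfect square:
  109: 109 − 1² = 108, 109 − 2² = 105, 109 − 3² = 100 = 10² ⇒ 109 = 3² + 10².
  149: 149 − 1² = 148, 149 − 2² = 145, 149 − 3² = 140, 149 − 4² = 133, 149 − 5² = 124, 149 − 6² = 113, 149 − 7² = 100 = 10² ⇒ 149 = 7² + 10².
  Combine using the Brahmagupta–Fibonacci identity (a² + b²)(c² + d²) = (ac − bd)² + (ad + bc)² = (ac + bd)² + (ad − bc)²:
  109 · 149 = 16241: from (3² + 10²)(7² + 10²), take (3·7 − 10·10, 3·10 + 10·7) = (21 − 100, 30 + 70) = (-79, 100); dropping signs (only squares matter) gives (79, 100); check 79² + 100² = 6241 + 10000 = 16241 ✓.
  Scale by k = 3: (3·79, 3·100) = (237, 300).
Step 4: Order so x ≤ y and verify: 237² + 300² = 56169 + 90000 = 146169 = n. ✓

n = 146169 = 237² + 300² (one valid representation with x ≤ y).


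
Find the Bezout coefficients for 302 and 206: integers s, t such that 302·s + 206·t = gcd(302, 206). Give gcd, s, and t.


Euclidean algorithm on (302, 206) — divide until remainder is 0:
  302 = 1 · 206 + 96
  206 = 2 · 96 + 14
  96 = 6 · 14 + 12
  14 = 1 · 12 + 2
  12 = 6 · 2 + 0
gcd(302, 206) = 2.
Track Bezout coefficients alongside the remainders: start with r₀ = 302 = a·1 + b·0 (s = 1, t = 0) and r₁ = 206 = a·0 + b·1 (s = 0, t = 1); each new remainder r_{k+1} = r_{k-1} − q_k·r_k inherits s_{k+1} = s_{k-1} − q_k·s_k, t_{k+1} = t_{k-1} − q_k·t_k, so r_k = a·s_k + b·t_k at every step:
  q = 1: r = 96, s = 1 − 1·0 = 1, t = 0 − 1·1 = -1  (check: 302·1 + 206·(-1) = 96)
  q = 2: r = 14, s = 0 − 2·1 = -2, t = 1 − 2·(-1) = 3  (check: 302·(-2) + 206·3 = 14)
  q = 6: r = 12, s = 1 − 6·(-2) = 13, t = -1 − 6·3 = -19  (check: 302·13 + 206·(-19) = 12)
  q = 1: r = 2, s = -2 − 1·13 = -15, t = 3 − 1·(-19) = 22  (check: 302·(-15) + 206·22 = 2)
The row with r = 2 (the gcd) gives the Bezout coefficients s = -15, t = 22.
Result: 302 · (-15) + 206 · (22) = 2.

gcd(302, 206) = 2; s = -15, t = 22 (check: 302·(-15) + 206·22 = 2).


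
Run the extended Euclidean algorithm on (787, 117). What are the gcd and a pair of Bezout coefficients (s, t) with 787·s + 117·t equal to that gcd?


Euclidean algorithm on (787, 117) — divide until remainder is 0:
  787 = 6 · 117 + 85
  117 = 1 · 85 + 32
  85 = 2 · 32 + 21
  32 = 1 · 21 + 11
  21 = 1 · 11 + 10
  11 = 1 · 10 + 1
  10 = 10 · 1 + 0
gcd(787, 117) = 1.
Track Bezout coefficients alongside the remainders: start with r₀ = 787 = a·1 + b·0 (s = 1, t = 0) and r₁ = 117 = a·0 + b·1 (s = 0, t = 1); each new remainder r_{k+1} = r_{k-1} − q_k·r_k inherits s_{k+1} = s_{k-1} − q_k·s_k, t_{k+1} = t_{k-1} − q_k·t_k, so r_k = a·s_k + b·t_k at every step:
  q = 6: r = 85, s = 1 − 6·0 = 1, t = 0 − 6·1 = -6  (check: 787·1 + 117·(-6) = 85)
  q = 1: r = 32, s = 0 − 1·1 = -1, t = 1 − 1·(-6) = 7  (check: 787·(-1) + 117·7 = 32)
  q = 2: r = 21, s = 1 − 2·(-1) = 3, t = -6 − 2·7 = -20  (check: 787·3 + 117·(-20) = 21)
  q = 1: r = 11, s = -1 − 1·3 = -4, t = 7 − 1·(-20) = 27  (check: 787·(-4) + 117·27 = 11)
  q = 1: r = 10, s = 3 − 1·(-4) = 7, t = -20 − 1·27 = -47  (check: 787·7 + 117·(-47) = 10)
  q = 1: r = 1, s = -4 − 1·7 = -11, t = 27 − 1·(-47) = 74  (check: 787·(-11) + 117·74 = 1)
The row with r = 1 (the gcd) gives the Bezout coefficients s = -11, t = 74.
Result: 787 · (-11) + 117 · (74) = 1.

gcd(787, 117) = 1; s = -11, t = 74 (check: 787·(-11) + 117·74 = 1).


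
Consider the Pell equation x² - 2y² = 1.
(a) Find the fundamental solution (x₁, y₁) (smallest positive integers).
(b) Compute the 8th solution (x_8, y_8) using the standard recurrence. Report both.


Step 1: Find the fundamental solution (x₁, y₁) of x² - 2y² = 1.
  Expand √2 as a continued fraction. a₀ = ⌊√2⌋ = 1; iterate m_{k+1} = d_k·a_k − m_k, d_{k+1} = (2 − m_{k+1}²)/d_k, a_{k+1} = ⌊(a₀ + m_{k+1})/d_{k+1}⌋ (starting m₀ = 0, d₀ = 1), with convergents p_k = a_k·p_{k-1} + p_{k-2}, q_k = a_k·q_{k-1} + q_{k-2} (p₋₁ = 1, q₋₁ = 0):
  k = 0: a₀ = 1; p₀/q₀ = 1/1; p₀² − 2·q₀² = 1 − 2 = -1.
  k = 1: m = 1, d = 1, a = ⌊(1 + 1)/1⌋ = 2; p/q = (2·1 + 1)/(2·1 + 0) = 3/2; p² − 2·q² = 9 − 8 = 1.
  The first convergent with p² − 2·q² = 1 gives the fundamental solution (x₁, y₁) = (3, 2).
Step 2: Apply the recurrence (x_{n+1}, y_{n+1}) = (x₁x_n + 2y₁y_n, x₁y_n + y₁x_n) repeatedly.
  From (x_1, y_1) = (3, 2): x_2 = 3·3 + 2·2·2 = 17; y_2 = 3·2 + 2·3 = 12.
  From (x_2, y_2) = (17, 12): x_3 = 3·17 + 2·2·12 = 99; y_3 = 3·12 + 2·17 = 70.
  From (x_3, y_3) = (99, 70): x_4 = 3·99 + 2·2·70 = 577; y_4 = 3·70 + 2·99 = 408.
  From (x_4, y_4) = (577, 408): x_5 = 3·577 + 2·2·408 = 3363; y_5 = 3·408 + 2·577 = 2378.
  From (x_5, y_5) = (3363, 2378): x_6 = 3·3363 + 2·2·2378 = 19601; y_6 = 3·2378 + 2·3363 = 13860.
  From (x_6, y_6) = (19601, 13860): x_7 = 3·19601 + 2·2·13860 = 114243; y_7 = 3·13860 + 2·19601 = 80782.
  From (x_7, y_7) = (114243, 80782): x_8 = 3·114243 + 2·2·80782 = 665857; y_8 = 3·80782 + 2·114243 = 470832.
Step 3: Verify x_8² - 2·y_8² = 443365544449 - 443365544448 = 1 (should be 1). ✓

(x_1, y_1) = (3, 2); (x_8, y_8) = (665857, 470832).


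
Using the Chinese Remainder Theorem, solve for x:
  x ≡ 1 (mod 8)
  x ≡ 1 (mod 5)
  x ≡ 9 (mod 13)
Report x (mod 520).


Moduli 8, 5, 13 are pairwise coprime; by CRT there is a unique solution modulo M = 8 · 5 · 13 = 520.
Solve pairwise, accumulating the modulus:
  Start with x ≡ 1 (mod 8).
  Combine with x ≡ 1 (mod 5): since gcd(8, 5) = 1, we get a unique residue mod 40.
    Write x = 1 + 8·t and substitute into x ≡ 1 (mod 5): 8·t ≡ 1 − 1 = 0 (mod 5).
    Reduce coefficients mod 5: 3·t ≡ 0 (mod 5).
    The inverse of 3 mod 5 is 2 (since 3·2 = 6 = 1·5 + 1), so t ≡ 2·0 = 0 ≡ 0 (mod 5).
    Then x = 1 + 8·0 = 1, valid modulo lcm(8, 5) = 40: x ≡ 1 (mod 40).
  Combine with x ≡ 9 (mod 13): since gcd(40, 13) = 1, we get a unique residue mod 520.
    Write x = 1 + 40·t and substitute into x ≡ 9 (mod 13): 40·t ≡ 9 − 1 = 8 (mod 13).
    Reduce coefficients mod 13: 1·t ≡ 8 (mod 13).
    So t ≡ 8 (mod 13).
    Then x = 1 + 40·8 = 321, valid modulo lcm(40, 13) = 520: x ≡ 321 (mod 520).
Verify: 321 mod 8 = 1 ✓, 321 mod 5 = 1 ✓, 321 mod 13 = 9 ✓.

x ≡ 321 (mod 520).


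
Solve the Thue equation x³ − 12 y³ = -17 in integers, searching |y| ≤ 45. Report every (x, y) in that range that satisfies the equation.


The equation is x³ - 12y³ = -17. For fixed y, x³ = 12·y³ − 17, so a solution requires the RHS to be a perfect cube.
Strategy: iterate y from -45 to 45, compute RHS = 12·y³ − 17, and check whether it is a (positive or negative) perfect cube.
Check small values of y:
  y = 0: RHS = -17 is not a perfect cube.
  y = 1: RHS = -5 is not a perfect cube.
  y = -1: RHS = -29 is not a perfect cube.
  y = 2: RHS = 79 is not a perfect cube.
  y = -2: RHS = -113 is not a perfect cube.
  y = 3: RHS = 307 is not a perfect cube.
  y = -3: RHS = -341 is not a perfect cube.
Continuing the search up to |y| = 45 finds no solutions either.
No (x, y) in the scanned range satisfies the equation.

No integer solutions with |y| ≤ 45.


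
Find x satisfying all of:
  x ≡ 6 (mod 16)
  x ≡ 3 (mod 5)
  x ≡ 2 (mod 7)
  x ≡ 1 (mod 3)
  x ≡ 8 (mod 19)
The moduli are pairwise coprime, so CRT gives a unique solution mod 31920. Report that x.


Product of moduli M = 16 · 5 · 7 · 3 · 19 = 31920.
Merge one congruence at a time:
  Start: x ≡ 6 (mod 16).
  Combine with x ≡ 3 (mod 5); new modulus lcm = 80.
    Write x = 6 + 16·t and substitute into x ≡ 3 (mod 5): 16·t ≡ 3 − 6 = -3 (mod 5).
    Reduce coefficients mod 5: 1·t ≡ 2 (mod 5).
    So t ≡ 2 (mod 5).
    Then x = 6 + 16·2 = 38, valid modulo lcm(16, 5) = 80: x ≡ 38 (mod 80).
  Combine with x ≡ 2 (mod 7); new modulus lcm = 560.
    Write x = 38 + 80·t and substitute into x ≡ 2 (mod 7): 80·t ≡ 2 − 38 = -36 (mod 7).
    Reduce coefficients mod 7: 3·t ≡ 6 (mod 7).
    The inverse of 3 mod 7 is 5 (since 3·5 = 15 = 2·7 + 1), so t ≡ 5·6 = 30 ≡ 2 (mod 7).
    Then x = 38 + 80·2 = 198, valid modulo lcm(80, 7) = 560: x ≡ 198 (mod 560).
  Combine with x ≡ 1 (mod 3); new modulus lcm = 1680.
    Write x = 198 + 560·t and substitute into x ≡ 1 (mod 3): 560·t ≡ 1 − 198 = -197 (mod 3).
    Reduce coefficients mod 3: 2·t ≡ 1 (mod 3).
    The inverse of 2 mod 3 is 2 (since 2·2 = 4 = 1·3 + 1), so t ≡ 2·1 = 2 ≡ 2 (mod 3).
    Then x = 198 + 560·2 = 1318, valid modulo lcm(560, 3) = 1680: x ≡ 1318 (mod 1680).
  Combine with x ≡ 8 (mod 19); new modulus lcm = 31920.
    Write x = 1318 + 1680·t and substitute into x ≡ 8 (mod 19): 1680·t ≡ 8 − 1318 = -1310 (mod 19).
    Reduce coefficients mod 19: 8·t ≡ 1 (mod 19).
    The inverse of 8 mod 19 is 12 (since 8·12 = 96 = 5·19 + 1), so t ≡ 12·1 = 12 ≡ 12 (mod 19).
    Then x = 1318 + 1680·12 = 21478, valid modulo lcm(1680, 19) = 31920: x ≡ 21478 (mod 31920).
Verify against each original: 21478 mod 16 = 6, 21478 mod 5 = 3, 21478 mod 7 = 2, 21478 mod 3 = 1, 21478 mod 19 = 8.

x ≡ 21478 (mod 31920).


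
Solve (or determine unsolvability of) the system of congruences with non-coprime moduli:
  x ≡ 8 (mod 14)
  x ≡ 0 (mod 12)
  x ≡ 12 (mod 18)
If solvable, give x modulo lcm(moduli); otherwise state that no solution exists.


Moduli 14, 12, 18 are not pairwise coprime, so CRT works modulo lcm(m_i) when all pairwise compatibility conditions hold.
Pairwise compatibility: gcd(m_i, m_j) must divide a_i - a_j for every pair.
Merge one congruence at a time:
  Start: x ≡ 8 (mod 14).
  Combine with x ≡ 0 (mod 12): gcd(14, 12) = 2; 0 - 8 = -8, which IS divisible by 2, so compatible.
    Write x = 8 + 14·t and substitute into x ≡ 0 (mod 12): 14·t ≡ 0 − 8 = -8 (mod 12).
    Divide the congruence (and modulus) by g = 2: 7·t ≡ -4 (mod 6).
    Reduce coefficients mod 6: 1·t ≡ 2 (mod 6).
    So t ≡ 2 (mod 6).
    Then x = 8 + 14·2 = 36, valid modulo lcm(14, 12) = 84: x ≡ 36 (mod 84).
  Combine with x ≡ 12 (mod 18): gcd(84, 18) = 6; 12 - 36 = -24, which IS divisible by 6, so compatible.
    Write x = 36 + 84·t and substitute into x ≡ 12 (mod 18): 84·t ≡ 12 − 36 = -24 (mod 18).
    Divide the congruence (and modulus) by g = 6: 14·t ≡ -4 (mod 3).
    Reduce coefficients mod 3: 2·t ≡ 2 (mod 3).
    The inverse of 2 mod 3 is 2 (since 2·2 = 4 = 1·3 + 1), so t ≡ 2·2 = 4 ≡ 1 (mod 3).
    Then x = 36 + 84·1 = 120, valid modulo lcm(84, 18) = 252: x ≡ 120 (mod 252).
Verify: 120 mod 14 = 8, 120 mod 12 = 0, 120 mod 18 = 12.

x ≡ 120 (mod 252).


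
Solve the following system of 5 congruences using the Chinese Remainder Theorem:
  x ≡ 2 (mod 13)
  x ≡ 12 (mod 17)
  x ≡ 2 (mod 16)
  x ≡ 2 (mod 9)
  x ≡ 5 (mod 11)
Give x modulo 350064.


Product of moduli M = 13 · 17 · 16 · 9 · 11 = 350064.
Merge one congruence at a time:
  Start: x ≡ 2 (mod 13).
  Combine with x ≡ 12 (mod 17); new modulus lcm = 221.
    Write x = 2 + 13·t and substitute into x ≡ 12 (mod 17): 13·t ≡ 12 − 2 = 10 (mod 17).
    The inverse of 13 mod 17 is 4 (since 13·4 = 52 = 3·17 + 1), so t ≡ 4·10 = 40 ≡ 6 (mod 17).
    Then x = 2 + 13·6 = 80, valid modulo lcm(13, 17) = 221: x ≡ 80 (mod 221).
  Combine with x ≡ 2 (mod 16); new modulus lcm = 3536.
    Write x = 80 + 221·t and substitute into x ≡ 2 (mod 16): 221·t ≡ 2 − 80 = -78 (mod 16).
    Reduce coefficients mod 16: 13·t ≡ 2 (mod 16).
    The inverse of 13 mod 16 is 5 (since 13·5 = 65 = 4·16 + 1), so t ≡ 5·2 = 10 ≡ 10 (mod 16).
    Then x = 80 + 221·10 = 2290, valid modulo lcm(221, 16) = 3536: x ≡ 2290 (mod 3536).
  Combine with x ≡ 2 (mod 9); new modulus lcm = 31824.
    Write x = 2290 + 3536·t and substitute into x ≡ 2 (mod 9): 3536·t ≡ 2 − 2290 = -2288 (mod 9).
    Reduce coefficients mod 9: 8·t ≡ 7 (mod 9).
    The inverse of 8 mod 9 is 8 (since 8·8 = 64 = 7·9 + 1), so t ≡ 8·7 = 56 ≡ 2 (mod 9).
    Then x = 2290 + 3536·2 = 9362, valid modulo lcm(3536, 9) = 31824: x ≡ 9362 (mod 31824).
  Combine with x ≡ 5 (mod 11); new modulus lcm = 350064.
    Write x = 9362 + 31824·t and substitute into x ≡ 5 (mod 11): 31824·t ≡ 5 − 9362 = -9357 (mod 11).
    Reduce coefficients mod 11: 1·t ≡ 4 (mod 11).
    So t ≡ 4 (mod 11).
    Then x = 9362 + 31824·4 = 136658, valid modulo lcm(31824, 11) = 350064: x ≡ 136658 (mod 350064).
Verify against each original: 136658 mod 13 = 2, 136658 mod 17 = 12, 136658 mod 16 = 2, 136658 mod 9 = 2, 136658 mod 11 = 5.

x ≡ 136658 (mod 350064).


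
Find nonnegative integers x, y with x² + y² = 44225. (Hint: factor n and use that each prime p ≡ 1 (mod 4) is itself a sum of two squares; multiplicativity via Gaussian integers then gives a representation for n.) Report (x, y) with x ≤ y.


Step 1: Factor n = 44225 = 5^2 · 29 · 61.
Step 2: Check the mod-4 condition on each prime factor: 5 ≡ 1 (mod 4), exponent 2; 29 ≡ 1 (mod 4), exponent 1; 61 ≡ 1 (mod 4), exponent 1.
All primes ≡ 3 (mod 4) appear to even exponent (or don't appear), so by the two-squares theorem n IS expressible as a sum of two squares.
Step 3: Build a representation. Group n = k² · m with k = 5 and m = 29 · 61 = 1769 (a product of primes ≡ 1 (mod 4)); a representation of m scales to one of n via (k·x)² + (k·y)² = k²(x² + y²). Each prime p ≡ 1 (mod 4) is itself a sum of two squares; find a² by testing p − a² for a perfect square:
  29: 29 − 1² = 28, 29 − 2² = 25 = 5² ⇒ 29 = 2² + 5².
  61: 61 − 1² = 60, 61 − 2² = 57, 61 − 3² = 52, 61 − 4² = 45, 61 − 5² = 36 = 6² ⇒ 61 = 5² + 6².
  Combine using the Brahmagupta–Fibonacci identity (a² + b²)(c² + d²) = (ac − bd)² + (ad + bc)² = (ac + bd)² + (ad − bc)²:
  29 · 61 = 1769: from (2² + 5²)(5² + 6²), take (2·5 − 5·6, 2·6 + 5·5) = (10 − 30, 12 + 25) = (-20, 37); dropping signs (only squares matter) gives (20, 37); check 20² + 37² = 400 + 1369 = 1769 ✓.
  Scale by k = 5: (5·20, 5·37) = (100, 185).
Step 4: Order so x ≤ y and verify: 100² + 185² = 10000 + 34225 = 44225 = n. ✓

n = 44225 = 100² + 185² (one valid representation with x ≤ y).


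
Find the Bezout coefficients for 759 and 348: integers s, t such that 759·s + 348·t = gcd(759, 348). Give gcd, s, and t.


Euclidean algorithm on (759, 348) — divide until remainder is 0:
  759 = 2 · 348 + 63
  348 = 5 · 63 + 33
  63 = 1 · 33 + 30
  33 = 1 · 30 + 3
  30 = 10 · 3 + 0
gcd(759, 348) = 3.
Track Bezout coefficients alongside the remainders: start with r₀ = 759 = a·1 + b·0 (s = 1, t = 0) and r₁ = 348 = a·0 + b·1 (s = 0, t = 1); each new remainder r_{k+1} = r_{k-1} − q_k·r_k inherits s_{k+1} = s_{k-1} − q_k·s_k, t_{k+1} = t_{k-1} − q_k·t_k, so r_k = a·s_k + b·t_k at every step:
  q = 2: r = 63, s = 1 − 2·0 = 1, t = 0 − 2·1 = -2  (check: 759·1 + 348·(-2) = 63)
  q = 5: r = 33, s = 0 − 5·1 = -5, t = 1 − 5·(-2) = 11  (check: 759·(-5) + 348·11 = 33)
  q = 1: r = 30, s = 1 − 1·(-5) = 6, t = -2 − 1·11 = -13  (check: 759·6 + 348·(-13) = 30)
  q = 1: r = 3, s = -5 − 1·6 = -11, t = 11 − 1·(-13) = 24  (check: 759·(-11) + 348·24 = 3)
The row with r = 3 (the gcd) gives the Bezout coefficients s = -11, t = 24.
Result: 759 · (-11) + 348 · (24) = 3.

gcd(759, 348) = 3; s = -11, t = 24 (check: 759·(-11) + 348·24 = 3).
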